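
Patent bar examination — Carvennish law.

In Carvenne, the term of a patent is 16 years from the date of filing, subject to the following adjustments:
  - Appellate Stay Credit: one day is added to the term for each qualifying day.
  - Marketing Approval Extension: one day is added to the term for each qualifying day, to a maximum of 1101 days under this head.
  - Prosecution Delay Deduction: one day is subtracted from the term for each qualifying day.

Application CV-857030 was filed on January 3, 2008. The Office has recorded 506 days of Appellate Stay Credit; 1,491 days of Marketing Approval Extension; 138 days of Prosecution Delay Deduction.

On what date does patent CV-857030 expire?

January 11, 2028

Base term: filing date + 16 years → 3 January 2024.
Appellate Stay Credit: +506 days → 23 May 2025.
Marketing Approval Extension: 1491 days claimed exceeds the 1101-day cap, so +1101 days → 28 May 2028.
Prosecution Delay Deduction: −138 days → 11 January 2028.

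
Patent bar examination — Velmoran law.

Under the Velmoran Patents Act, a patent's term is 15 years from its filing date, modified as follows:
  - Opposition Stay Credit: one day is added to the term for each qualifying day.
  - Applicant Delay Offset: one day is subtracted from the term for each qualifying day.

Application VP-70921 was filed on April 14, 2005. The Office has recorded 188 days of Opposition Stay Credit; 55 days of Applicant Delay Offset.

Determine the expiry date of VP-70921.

August 25, 2020

Base term: filing date + 15 years → 14 April 2020.
Opposition Stay Credit: +188 days → 19 October 2020.
Applicant Delay Offset: −55 days → 25 August 2020.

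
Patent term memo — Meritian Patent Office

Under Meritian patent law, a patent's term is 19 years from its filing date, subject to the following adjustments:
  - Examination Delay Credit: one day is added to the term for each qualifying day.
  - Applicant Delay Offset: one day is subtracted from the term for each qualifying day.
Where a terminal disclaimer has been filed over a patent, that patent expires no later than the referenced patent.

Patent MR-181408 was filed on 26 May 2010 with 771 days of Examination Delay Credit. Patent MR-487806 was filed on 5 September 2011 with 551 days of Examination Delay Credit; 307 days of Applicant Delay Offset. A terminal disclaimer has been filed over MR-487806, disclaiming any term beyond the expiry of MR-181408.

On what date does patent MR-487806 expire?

May 7, 2031

Natural term of MR-487806:
  Base: filing + 19 years → 5 September 2030.
  Examination Delay Credit: +551 days → 9 March 2032.
  Applicant Delay Offset: −307 days → 7 May 2031.
Expiry of referenced patent MR-181408:
  Base: filing + 19 years → 26 May 2029.
  Examination Delay Credit: +771 days → 6 July 2031.
Terminal disclaimer: MR-487806 expires on the earlier of 7 May 2031 and 6 July 2031.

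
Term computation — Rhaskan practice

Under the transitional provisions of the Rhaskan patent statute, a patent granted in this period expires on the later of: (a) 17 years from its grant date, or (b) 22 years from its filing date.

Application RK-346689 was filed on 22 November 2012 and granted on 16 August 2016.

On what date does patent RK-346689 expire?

November 22, 2034

(a) grant + 17 years → 16 August 2033.
(b) filing + 22 years → 22 November 2034.
Later of the two: 22 November 2034.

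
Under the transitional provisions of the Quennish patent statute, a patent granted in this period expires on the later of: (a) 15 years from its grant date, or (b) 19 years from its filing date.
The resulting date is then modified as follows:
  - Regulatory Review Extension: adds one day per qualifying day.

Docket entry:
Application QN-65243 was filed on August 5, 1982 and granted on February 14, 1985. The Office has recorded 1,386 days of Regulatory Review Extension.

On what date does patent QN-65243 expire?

(a) grant + 15 years → 14 February 2000.
(b) filing + 19 years → 5 August 2001.
Later of the two: 5 August 2001.
Regulatory Review Extension: +1386 days → 22 May 2005.

2005-05-22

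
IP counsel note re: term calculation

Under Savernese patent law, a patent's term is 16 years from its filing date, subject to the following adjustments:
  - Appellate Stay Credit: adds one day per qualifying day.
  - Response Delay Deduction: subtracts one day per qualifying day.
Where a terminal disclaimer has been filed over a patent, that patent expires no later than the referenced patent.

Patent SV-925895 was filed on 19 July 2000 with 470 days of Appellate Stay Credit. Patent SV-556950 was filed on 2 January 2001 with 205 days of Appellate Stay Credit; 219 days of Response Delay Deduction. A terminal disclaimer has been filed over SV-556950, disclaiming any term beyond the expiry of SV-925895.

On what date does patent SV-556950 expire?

Natural term of SV-556950:
  Base: filing + 16 years → 2 January 2017.
  Appellate Stay Credit: +205 days → 26 July 2017.
  Response Delay Deduction: −219 days → 19 December 2016.
Expiry of referenced patent SV-925895:
  Base: filing + 16 years → 19 July 2016.
  Appellate Stay Credit: +470 days → 1 November 2017.
Terminal disclaimer: SV-556950 expires on the earlier of 19 December 2016 and 1 November 2017.

December 19, 2016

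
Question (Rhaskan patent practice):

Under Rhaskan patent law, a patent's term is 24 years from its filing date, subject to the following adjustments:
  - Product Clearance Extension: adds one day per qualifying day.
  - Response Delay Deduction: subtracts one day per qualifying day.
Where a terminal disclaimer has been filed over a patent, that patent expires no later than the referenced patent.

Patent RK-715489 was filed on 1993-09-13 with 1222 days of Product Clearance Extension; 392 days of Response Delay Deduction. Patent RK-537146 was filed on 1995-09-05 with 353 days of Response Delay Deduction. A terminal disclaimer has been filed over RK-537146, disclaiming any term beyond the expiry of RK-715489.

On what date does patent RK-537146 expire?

Natural term of RK-537146:
  Base: filing + 24 years → 5 September 2019.
  Response Delay Deduction: −353 days → 17 September 2018.
Expiry of referenced patent RK-715489:
  Base: filing + 24 years → 13 September 2017.
  Product Clearance Extension: +1222 days → 17 January 2021.
  Response Delay Deduction: −392 days → 22 December 2019.
Terminal disclaimer: RK-537146 expires on the earlier of 17 September 2018 and 22 December 2019.

2018-09-17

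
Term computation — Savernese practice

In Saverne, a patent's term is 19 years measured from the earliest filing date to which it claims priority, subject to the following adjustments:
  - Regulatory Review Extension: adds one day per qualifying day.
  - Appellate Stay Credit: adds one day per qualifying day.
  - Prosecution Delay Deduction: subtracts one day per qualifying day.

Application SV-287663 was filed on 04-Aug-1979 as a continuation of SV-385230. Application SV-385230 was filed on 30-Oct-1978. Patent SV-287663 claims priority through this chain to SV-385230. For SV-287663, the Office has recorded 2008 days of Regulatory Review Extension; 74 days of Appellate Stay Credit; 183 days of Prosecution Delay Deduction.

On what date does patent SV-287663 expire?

January 11, 2003

Earliest priority filing: 30 October 1978.
Base term: 30 October 1978 + 19 years → 30 October 1997.
Regulatory Review Extension: +2008 days → 30 April 2003.
Appellate Stay Credit: +74 days → 13 July 2003.
Prosecution Delay Deduction: −183 days → 11 January 2003.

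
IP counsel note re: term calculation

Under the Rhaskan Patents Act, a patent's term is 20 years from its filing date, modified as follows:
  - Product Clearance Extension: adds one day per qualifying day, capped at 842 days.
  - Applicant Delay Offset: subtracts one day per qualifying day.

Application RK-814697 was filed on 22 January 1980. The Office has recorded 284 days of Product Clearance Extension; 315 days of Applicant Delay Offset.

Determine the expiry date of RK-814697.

Base term: filing date + 20 years → 22 January 2000.
Product Clearance Extension: 284 days (within the 842-day cap) → +284 days → 1 November 2000.
Applicant Delay Offset: −315 days → 22 December 1999.

December 22, 1999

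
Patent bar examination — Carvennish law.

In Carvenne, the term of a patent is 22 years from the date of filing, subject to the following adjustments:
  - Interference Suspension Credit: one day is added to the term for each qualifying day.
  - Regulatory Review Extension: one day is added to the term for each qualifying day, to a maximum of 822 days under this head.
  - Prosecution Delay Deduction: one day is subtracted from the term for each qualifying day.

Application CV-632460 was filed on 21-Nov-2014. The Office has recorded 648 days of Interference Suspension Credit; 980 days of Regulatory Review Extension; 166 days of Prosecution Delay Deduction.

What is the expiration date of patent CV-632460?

June 17, 2040

Base term: filing date + 22 years → 21 November 2036.
Interference Suspension Credit: +648 days → 31 August 2038.
Regulatory Review Extension: 980 days claimed exceeds the 822-day cap, so +822 days → 30 November 2040.
Prosecution Delay Deduction: −166 days → 17 June 2040.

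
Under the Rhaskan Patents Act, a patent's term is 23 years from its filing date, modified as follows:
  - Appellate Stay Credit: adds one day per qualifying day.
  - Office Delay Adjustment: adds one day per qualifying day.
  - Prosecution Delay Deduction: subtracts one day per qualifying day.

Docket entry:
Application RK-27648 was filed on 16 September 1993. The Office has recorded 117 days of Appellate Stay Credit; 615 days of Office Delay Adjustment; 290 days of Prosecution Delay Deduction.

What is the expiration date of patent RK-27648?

2017-12-02

Base term: filing date + 23 years → 16 September 2016.
Appellate Stay Credit: +117 days → 11 January 2017.
Office Delay Adjustment: +615 days → 18 September 2018.
Prosecution Delay Deduction: −290 days → 2 December 2017.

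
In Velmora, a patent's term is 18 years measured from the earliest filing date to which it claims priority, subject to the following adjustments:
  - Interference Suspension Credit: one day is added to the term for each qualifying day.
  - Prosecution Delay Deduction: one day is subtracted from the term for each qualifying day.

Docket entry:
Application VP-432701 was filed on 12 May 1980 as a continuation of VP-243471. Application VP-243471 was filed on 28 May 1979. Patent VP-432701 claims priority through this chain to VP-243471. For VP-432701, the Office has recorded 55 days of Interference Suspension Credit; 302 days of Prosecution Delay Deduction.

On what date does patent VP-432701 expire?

1996-09-23

Earliest priority filing: 28 May 1979.
Base term: 28 May 1979 + 18 years → 28 May 1997.
Interference Suspension Credit: +55 days → 22 July 1997.
Prosecution Delay Deduction: −302 days → 23 September 1996.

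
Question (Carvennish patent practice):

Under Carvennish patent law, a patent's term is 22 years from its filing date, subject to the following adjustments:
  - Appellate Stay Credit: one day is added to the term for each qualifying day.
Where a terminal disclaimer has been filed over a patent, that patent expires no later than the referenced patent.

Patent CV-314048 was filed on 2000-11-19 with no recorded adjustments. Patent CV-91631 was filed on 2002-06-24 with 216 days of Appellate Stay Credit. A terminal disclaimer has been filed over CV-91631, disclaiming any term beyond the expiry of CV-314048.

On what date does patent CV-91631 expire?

Natural term of CV-91631:
  Base: filing + 22 years → 24 June 2024.
  Appellate Stay Credit: +216 days → 26 January 2025.
Expiry of referenced patent CV-314048:
  Base: filing + 22 years → 19 November 2022.
Terminal disclaimer: CV-91631 expires on the earlier of 26 January 2025 and 19 November 2022.

2022-11-19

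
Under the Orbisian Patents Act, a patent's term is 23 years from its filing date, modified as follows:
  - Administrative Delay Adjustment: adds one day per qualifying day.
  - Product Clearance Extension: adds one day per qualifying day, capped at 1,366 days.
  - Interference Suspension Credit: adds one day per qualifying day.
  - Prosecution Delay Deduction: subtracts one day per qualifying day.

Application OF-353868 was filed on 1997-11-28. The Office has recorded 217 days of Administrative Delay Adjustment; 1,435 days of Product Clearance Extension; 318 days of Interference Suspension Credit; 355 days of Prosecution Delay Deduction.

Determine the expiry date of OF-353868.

February 21, 2025

Base term: filing date + 23 years → 28 November 2020.
Administrative Delay Adjustment: +217 days → 3 July 2021.
Product Clearance Extension: 1435 days claimed exceeds the 1366-day cap, so +1366 days → 30 March 2025.
Interference Suspension Credit: +318 days → 11 February 2026.
Prosecution Delay Deduction: −355 days → 21 February 2025.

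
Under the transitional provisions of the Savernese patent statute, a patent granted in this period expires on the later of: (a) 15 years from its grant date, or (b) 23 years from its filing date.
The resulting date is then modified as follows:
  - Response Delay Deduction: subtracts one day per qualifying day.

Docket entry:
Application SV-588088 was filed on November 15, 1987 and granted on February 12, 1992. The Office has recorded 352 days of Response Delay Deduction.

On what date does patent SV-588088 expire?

November 28, 2009

(a) grant + 15 years → 12 February 2007.
(b) filing + 23 years → 15 November 2010.
Later of the two: 15 November 2010.
Response Delay Deduction: −352 days → 28 November 2009.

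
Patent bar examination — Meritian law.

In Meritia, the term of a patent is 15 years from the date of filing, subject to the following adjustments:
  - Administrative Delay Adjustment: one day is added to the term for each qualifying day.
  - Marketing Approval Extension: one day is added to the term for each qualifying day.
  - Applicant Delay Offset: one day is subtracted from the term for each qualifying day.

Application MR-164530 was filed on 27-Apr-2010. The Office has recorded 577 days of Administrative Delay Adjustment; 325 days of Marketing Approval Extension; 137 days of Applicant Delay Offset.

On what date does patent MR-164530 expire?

Base term: filing date + 15 years → 27 April 2025.
Administrative Delay Adjustment: +577 days → 25 November 2026.
Marketing Approval Extension: +325 days → 16 October 2027.
Applicant Delay Offset: −137 days → 1 June 2027.

June 1, 2027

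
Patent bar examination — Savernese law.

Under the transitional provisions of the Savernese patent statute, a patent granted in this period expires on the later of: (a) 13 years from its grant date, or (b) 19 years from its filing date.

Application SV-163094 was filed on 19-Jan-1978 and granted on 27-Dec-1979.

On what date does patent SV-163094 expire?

(a) grant + 13 years → 27 December 1992.
(b) filing + 19 years → 19 January 1997.
Later of the two: 19 January 1997.

1997-01-19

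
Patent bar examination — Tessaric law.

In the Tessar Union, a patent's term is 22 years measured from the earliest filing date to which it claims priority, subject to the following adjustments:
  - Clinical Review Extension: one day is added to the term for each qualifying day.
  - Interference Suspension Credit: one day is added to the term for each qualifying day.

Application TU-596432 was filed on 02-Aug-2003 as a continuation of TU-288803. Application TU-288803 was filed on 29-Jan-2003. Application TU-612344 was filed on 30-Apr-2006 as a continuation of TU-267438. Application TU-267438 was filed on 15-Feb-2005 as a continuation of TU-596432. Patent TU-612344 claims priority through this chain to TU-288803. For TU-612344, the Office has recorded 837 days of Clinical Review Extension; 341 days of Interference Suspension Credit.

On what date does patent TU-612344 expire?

April 21, 2028

Earliest priority filing: 29 January 2003.
Base term: 29 January 2003 + 22 years → 29 January 2025.
Clinical Review Extension: +837 days → 16 May 2027.
Interference Suspension Credit: +341 days → 21 April 2028.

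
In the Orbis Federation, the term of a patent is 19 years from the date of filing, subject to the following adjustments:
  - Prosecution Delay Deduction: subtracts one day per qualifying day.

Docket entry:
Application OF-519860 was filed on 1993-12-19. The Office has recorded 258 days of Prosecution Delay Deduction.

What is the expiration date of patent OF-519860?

2012-04-05

Base term: filing date + 19 years → 19 December 2012.
Prosecution Delay Deduction: −258 days → 5 April 2012.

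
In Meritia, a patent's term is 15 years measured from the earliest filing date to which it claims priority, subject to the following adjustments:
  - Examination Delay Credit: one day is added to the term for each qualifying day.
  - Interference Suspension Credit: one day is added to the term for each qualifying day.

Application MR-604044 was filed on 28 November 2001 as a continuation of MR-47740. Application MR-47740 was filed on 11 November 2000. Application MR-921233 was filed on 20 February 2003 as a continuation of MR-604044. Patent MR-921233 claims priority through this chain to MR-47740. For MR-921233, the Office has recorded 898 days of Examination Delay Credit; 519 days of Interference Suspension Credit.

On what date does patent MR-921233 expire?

September 28, 2019

Earliest priority filing: 11 November 2000.
Base term: 11 November 2000 + 15 years → 11 November 2015.
Examination Delay Credit: +898 days → 27 April 2018.
Interference Suspension Credit: +519 days → 28 September 2019.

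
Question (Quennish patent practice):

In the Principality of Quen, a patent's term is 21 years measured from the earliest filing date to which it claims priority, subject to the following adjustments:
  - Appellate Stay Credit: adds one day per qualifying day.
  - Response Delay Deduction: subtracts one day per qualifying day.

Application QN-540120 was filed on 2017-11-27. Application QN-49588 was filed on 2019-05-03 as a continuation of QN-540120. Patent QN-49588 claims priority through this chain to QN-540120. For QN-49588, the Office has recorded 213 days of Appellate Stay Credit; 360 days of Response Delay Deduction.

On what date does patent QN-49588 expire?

Earliest priority filing: 27 November 2017.
Base term: 27 November 2017 + 21 years → 27 November 2038.
Appellate Stay Credit: +213 days → 28 June 2039.
Response Delay Deduction: −360 days → 3 July 2038.

2038-07-03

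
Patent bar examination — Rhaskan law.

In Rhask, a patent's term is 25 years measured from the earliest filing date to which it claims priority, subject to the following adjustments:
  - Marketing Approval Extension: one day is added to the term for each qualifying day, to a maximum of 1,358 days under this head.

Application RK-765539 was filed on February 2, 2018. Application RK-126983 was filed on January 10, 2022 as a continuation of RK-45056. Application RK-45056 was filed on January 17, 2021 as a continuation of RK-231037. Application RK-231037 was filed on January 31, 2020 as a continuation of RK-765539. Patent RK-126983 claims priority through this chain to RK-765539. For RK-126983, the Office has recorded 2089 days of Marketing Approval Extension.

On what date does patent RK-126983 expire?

Earliest priority filing: 2 February 2018.
Base term: 2 February 2018 + 25 years → 2 February 2043.
Marketing Approval Extension: 2089 days claimed exceeds the 1358-day cap, so +1358 days → 22 October 2046.

October 22, 2046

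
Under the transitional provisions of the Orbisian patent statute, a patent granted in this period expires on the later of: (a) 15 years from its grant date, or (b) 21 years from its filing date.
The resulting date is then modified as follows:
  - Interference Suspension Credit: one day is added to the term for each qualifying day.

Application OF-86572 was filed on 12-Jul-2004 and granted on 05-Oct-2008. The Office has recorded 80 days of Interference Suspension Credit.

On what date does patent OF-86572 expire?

2025-09-30

(a) grant + 15 years → 5 October 2023.
(b) filing + 21 years → 12 July 2025.
Later of the two: 12 July 2025.
Interference Suspension Credit: +80 days → 30 September 2025.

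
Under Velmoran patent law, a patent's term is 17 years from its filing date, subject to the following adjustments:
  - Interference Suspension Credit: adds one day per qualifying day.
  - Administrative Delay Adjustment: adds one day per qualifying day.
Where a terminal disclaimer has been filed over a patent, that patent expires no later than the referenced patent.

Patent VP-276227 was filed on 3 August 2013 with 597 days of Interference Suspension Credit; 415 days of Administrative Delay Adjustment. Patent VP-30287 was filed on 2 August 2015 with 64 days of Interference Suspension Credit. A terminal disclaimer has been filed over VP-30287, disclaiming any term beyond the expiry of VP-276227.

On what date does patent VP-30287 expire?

Natural term of VP-30287:
  Base: filing + 17 years → 2 August 2032.
  Interference Suspension Credit: +64 days → 5 October 2032.
Expiry of referenced patent VP-276227:
  Base: filing + 17 years → 3 August 2030.
  Interference Suspension Credit: +597 days → 22 March 2032.
  Administrative Delay Adjustment: +415 days → 11 May 2033.
Terminal disclaimer: VP-30287 expires on the earlier of 5 October 2032 and 11 May 2033.

2032-10-05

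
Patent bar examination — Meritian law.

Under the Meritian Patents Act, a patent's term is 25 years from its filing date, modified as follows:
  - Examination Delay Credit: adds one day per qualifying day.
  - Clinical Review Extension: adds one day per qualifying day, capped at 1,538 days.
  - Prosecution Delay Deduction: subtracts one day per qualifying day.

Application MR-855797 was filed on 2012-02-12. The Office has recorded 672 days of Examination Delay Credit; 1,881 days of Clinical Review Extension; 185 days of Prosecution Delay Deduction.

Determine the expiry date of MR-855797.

Base term: filing date + 25 years → 12 February 2037.
Examination Delay Credit: +672 days → 16 December 2038.
Clinical Review Extension: 1881 days claimed exceeds the 1538-day cap, so +1538 days → 3 March 2043.
Prosecution Delay Deduction: −185 days → 30 August 2042.

August 30, 2042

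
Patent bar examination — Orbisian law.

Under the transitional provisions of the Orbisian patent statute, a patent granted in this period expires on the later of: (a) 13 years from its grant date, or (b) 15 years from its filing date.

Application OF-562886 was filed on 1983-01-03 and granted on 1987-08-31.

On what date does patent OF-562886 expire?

(a) grant + 13 years → 31 August 2000.
(b) filing + 15 years → 3 January 1998.
Later of the two: 31 August 2000.

August 31, 2000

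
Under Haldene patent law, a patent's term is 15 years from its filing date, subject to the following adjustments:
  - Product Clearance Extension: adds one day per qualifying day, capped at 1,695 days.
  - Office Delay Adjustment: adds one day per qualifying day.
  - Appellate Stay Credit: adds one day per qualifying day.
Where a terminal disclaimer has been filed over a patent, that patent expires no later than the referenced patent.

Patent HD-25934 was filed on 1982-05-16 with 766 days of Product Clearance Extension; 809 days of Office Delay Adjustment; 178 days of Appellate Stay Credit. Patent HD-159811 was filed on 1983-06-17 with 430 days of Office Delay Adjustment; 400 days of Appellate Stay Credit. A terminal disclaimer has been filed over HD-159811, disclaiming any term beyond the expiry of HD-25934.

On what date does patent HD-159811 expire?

2000-09-24

Natural term of HD-159811:
  Base: filing + 15 years → 17 June 1998.
  Office Delay Adjustment: +430 days → 21 August 1999.
  Appellate Stay Credit: +400 days → 24 September 2000.
Expiry of referenced patent HD-25934:
  Base: filing + 15 years → 16 May 1997.
  Product Clearance Extension: 766 days (within the 1695-day cap) → +766 days → 21 June 1999.
  Office Delay Adjustment: +809 days → 7 September 2001.
  Appellate Stay Credit: +178 days → 4 March 2002.
Terminal disclaimer: HD-159811 expires on the earlier of 24 September 2000 and 4 March 2002.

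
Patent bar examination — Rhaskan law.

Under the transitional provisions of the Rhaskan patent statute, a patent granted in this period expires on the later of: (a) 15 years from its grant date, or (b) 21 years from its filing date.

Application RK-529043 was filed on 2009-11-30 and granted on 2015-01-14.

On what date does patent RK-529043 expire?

(a) grant + 15 years → 14 January 2030.
(b) filing + 21 years → 30 November 2030.
Later of the two: 30 November 2030.

2030-11-30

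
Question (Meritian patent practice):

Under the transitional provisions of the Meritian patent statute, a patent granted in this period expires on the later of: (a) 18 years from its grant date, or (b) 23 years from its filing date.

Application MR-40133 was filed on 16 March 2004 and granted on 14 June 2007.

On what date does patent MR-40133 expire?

March 16, 2027

(a) grant + 18 years → 14 June 2025.
(b) filing + 23 years → 16 March 2027.
Later of the two: 16 March 2027.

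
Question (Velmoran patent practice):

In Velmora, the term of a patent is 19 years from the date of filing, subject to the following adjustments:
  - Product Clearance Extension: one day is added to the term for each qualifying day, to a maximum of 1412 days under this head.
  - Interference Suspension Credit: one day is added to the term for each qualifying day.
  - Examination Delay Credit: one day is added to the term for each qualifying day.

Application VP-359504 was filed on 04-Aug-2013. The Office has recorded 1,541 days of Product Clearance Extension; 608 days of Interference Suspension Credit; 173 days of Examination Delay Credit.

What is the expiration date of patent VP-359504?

Base term: filing date + 19 years → 4 August 2032.
Product Clearance Extension: 1541 days claimed exceeds the 1412-day cap, so +1412 days → 16 June 2036.
Interference Suspension Credit: +608 days → 14 February 2038.
Examination Delay Credit: +173 days → 6 August 2038.

2038-08-06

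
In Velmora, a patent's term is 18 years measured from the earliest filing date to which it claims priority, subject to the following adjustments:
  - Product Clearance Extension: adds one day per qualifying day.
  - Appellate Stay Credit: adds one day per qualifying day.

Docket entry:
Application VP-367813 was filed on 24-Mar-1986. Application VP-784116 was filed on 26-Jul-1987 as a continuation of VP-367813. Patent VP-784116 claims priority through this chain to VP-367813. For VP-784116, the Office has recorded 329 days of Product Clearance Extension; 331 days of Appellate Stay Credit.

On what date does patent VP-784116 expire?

Earliest priority filing: 24 March 1986.
Base term: 24 March 1986 + 18 years → 24 March 2004.
Product Clearance Extension: +329 days → 16 February 2005.
Appellate Stay Credit: +331 days → 13 January 2006.

January 13, 2006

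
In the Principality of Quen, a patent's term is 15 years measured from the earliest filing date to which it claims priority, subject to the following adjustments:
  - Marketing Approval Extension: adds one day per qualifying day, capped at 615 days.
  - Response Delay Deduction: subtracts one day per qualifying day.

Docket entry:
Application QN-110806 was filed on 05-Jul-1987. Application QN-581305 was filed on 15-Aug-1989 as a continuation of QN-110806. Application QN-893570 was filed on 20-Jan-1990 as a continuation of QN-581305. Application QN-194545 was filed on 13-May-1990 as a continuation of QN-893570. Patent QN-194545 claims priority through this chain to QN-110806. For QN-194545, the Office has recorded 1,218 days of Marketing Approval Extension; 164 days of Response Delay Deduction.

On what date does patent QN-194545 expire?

2003-09-29

Earliest priority filing: 5 July 1987.
Base term: 5 July 1987 + 15 years → 5 July 2002.
Marketing Approval Extension: 1218 days claimed exceeds the 615-day cap, so +615 days → 11 March 2004.
Response Delay Deduction: −164 days → 29 September 2003.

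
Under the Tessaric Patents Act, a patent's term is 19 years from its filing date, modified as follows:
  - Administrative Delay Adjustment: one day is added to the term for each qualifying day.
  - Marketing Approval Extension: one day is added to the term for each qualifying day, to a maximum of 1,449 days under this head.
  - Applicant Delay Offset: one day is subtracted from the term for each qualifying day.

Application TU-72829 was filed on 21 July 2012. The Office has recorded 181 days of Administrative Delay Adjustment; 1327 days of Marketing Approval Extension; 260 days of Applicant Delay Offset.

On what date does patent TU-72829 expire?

December 20, 2034

Base term: filing date + 19 years → 21 July 2031.
Administrative Delay Adjustment: +181 days → 18 January 2032.
Marketing Approval Extension: 1327 days (within the 1449-day cap) → +1327 days → 6 September 2035.
Applicant Delay Offset: −260 days → 20 December 2034.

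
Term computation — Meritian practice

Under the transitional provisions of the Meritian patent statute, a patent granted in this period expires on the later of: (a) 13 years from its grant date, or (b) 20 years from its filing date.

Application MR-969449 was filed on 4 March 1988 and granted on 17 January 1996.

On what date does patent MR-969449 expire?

(a) grant + 13 years → 17 January 2009.
(b) filing + 20 years → 4 March 2008.
Later of the two: 17 January 2009.

January 17, 2009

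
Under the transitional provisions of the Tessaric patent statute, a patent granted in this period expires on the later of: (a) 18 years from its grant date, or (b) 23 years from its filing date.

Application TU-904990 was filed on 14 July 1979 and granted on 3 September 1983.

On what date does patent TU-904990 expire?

(a) grant + 18 years → 3 September 2001.
(b) filing + 23 years → 14 July 2002.
Later of the two: 14 July 2002.

July 14, 2002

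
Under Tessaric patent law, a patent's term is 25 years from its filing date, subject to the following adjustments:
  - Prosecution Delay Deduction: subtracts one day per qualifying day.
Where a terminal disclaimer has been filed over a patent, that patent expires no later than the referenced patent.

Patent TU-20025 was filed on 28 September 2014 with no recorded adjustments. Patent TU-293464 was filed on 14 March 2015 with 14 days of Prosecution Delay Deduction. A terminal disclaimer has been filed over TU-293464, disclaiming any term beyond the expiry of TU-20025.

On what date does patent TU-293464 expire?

Natural term of TU-293464:
  Base: filing + 25 years → 14 March 2040.
  Prosecution Delay Deduction: −14 days → 29 February 2040.
Expiry of referenced patent TU-20025:
  Base: filing + 25 years → 28 September 2039.
Terminal disclaimer: TU-293464 expires on the earlier of 29 February 2040 and 28 September 2039.

September 28, 2039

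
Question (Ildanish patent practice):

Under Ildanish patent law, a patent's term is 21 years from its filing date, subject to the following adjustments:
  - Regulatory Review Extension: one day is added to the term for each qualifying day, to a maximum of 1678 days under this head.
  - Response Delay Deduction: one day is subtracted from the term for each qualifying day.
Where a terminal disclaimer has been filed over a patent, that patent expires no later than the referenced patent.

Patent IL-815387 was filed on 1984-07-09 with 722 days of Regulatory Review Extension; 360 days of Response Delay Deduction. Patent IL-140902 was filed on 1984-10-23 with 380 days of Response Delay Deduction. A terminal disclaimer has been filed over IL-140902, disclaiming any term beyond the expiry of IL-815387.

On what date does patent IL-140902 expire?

2004-10-08

Natural term of IL-140902:
  Base: filing + 21 years → 23 October 2005.
  Response Delay Deduction: −380 days → 8 October 2004.
Expiry of referenced patent IL-815387:
  Base: filing + 21 years → 9 July 2005.
  Regulatory Review Extension: 722 days (within the 1678-day cap) → +722 days → 1 July 2007.
  Response Delay Deduction: −360 days → 6 July 2006.
Terminal disclaimer: IL-140902 expires on the earlier of 8 October 2004 and 6 July 2006.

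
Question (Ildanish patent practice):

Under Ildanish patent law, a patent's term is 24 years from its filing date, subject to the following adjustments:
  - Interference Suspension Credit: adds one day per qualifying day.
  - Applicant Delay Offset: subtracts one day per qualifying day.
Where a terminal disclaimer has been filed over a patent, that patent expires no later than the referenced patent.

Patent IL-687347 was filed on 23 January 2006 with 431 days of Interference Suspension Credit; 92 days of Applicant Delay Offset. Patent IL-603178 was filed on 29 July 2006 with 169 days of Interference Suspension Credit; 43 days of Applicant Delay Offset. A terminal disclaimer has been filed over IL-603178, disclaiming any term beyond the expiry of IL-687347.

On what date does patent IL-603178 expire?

Natural term of IL-603178:
  Base: filing + 24 years → 29 July 2030.
  Interference Suspension Credit: +169 days → 14 January 2031.
  Applicant Delay Offset: −43 days → 2 December 2030.
Expiry of referenced patent IL-687347:
  Base: filing + 24 years → 23 January 2030.
  Interference Suspension Credit: +431 days → 30 March 2031.
  Applicant Delay Offset: −92 days → 28 December 2030.
Terminal disclaimer: IL-603178 expires on the earlier of 2 December 2030 and 28 December 2030.

2030-12-02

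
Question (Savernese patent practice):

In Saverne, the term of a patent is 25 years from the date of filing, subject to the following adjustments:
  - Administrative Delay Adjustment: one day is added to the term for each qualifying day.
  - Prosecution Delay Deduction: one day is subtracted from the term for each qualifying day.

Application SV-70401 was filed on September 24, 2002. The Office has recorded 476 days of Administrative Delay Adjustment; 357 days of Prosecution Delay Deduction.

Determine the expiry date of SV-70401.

Base term: filing date + 25 years → 24 September 2027.
Administrative Delay Adjustment: +476 days → 12 January 2029.
Prosecution Delay Deduction: −357 days → 21 January 2028.

2028-01-21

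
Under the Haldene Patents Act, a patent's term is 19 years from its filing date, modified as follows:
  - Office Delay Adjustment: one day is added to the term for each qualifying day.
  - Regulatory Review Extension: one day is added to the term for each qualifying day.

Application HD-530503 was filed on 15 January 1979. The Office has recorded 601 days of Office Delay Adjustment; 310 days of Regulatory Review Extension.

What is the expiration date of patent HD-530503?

July 14, 2000

Base term: filing date + 19 years → 15 January 1998.
Office Delay Adjustment: +601 days → 8 September 1999.
Regulatory Review Extension: +310 days → 14 July 2000.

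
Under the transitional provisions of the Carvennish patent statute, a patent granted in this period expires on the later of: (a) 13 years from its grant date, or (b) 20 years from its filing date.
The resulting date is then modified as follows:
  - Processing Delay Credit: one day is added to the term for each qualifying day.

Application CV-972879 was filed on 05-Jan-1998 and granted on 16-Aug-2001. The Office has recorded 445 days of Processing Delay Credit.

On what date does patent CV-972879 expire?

March 26, 2019

(a) grant + 13 years → 16 August 2014.
(b) filing + 20 years → 5 January 2018.
Later of the two: 5 January 2018.
Processing Delay Credit: +445 days → 26 March 2019.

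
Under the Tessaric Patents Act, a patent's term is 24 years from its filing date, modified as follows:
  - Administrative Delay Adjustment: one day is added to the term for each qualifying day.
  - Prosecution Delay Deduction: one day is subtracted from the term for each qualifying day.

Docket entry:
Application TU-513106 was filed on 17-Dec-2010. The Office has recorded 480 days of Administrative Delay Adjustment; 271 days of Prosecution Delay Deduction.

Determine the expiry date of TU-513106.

July 14, 2035

Base term: filing date + 24 years → 17 December 2034.
Administrative Delay Adjustment: +480 days → 10 April 2036.
Prosecution Delay Deduction: −271 days → 14 July 2035.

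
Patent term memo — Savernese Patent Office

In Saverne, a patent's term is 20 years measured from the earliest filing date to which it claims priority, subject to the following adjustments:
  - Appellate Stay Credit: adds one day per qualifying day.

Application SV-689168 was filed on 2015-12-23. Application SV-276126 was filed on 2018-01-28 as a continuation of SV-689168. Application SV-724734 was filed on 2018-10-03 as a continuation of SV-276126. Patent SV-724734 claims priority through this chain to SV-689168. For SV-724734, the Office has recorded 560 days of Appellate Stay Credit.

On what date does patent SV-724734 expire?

Earliest priority filing: 23 December 2015.
Base term: 23 December 2015 + 20 years → 23 December 2035.
Appellate Stay Credit: +560 days → 5 July 2037.

2037-07-05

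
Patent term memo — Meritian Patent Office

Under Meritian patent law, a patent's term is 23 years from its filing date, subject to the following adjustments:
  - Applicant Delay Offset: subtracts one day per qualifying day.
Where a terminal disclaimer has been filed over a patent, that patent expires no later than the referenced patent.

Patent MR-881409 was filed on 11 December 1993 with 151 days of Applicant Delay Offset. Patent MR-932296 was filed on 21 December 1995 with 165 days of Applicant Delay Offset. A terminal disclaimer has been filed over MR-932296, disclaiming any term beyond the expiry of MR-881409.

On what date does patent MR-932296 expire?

July 13, 2016

Natural term of MR-932296:
  Base: filing + 23 years → 21 December 2018.
  Applicant Delay Offset: −165 days → 9 July 2018.
Expiry of referenced patent MR-881409:
  Base: filing + 23 years → 11 December 2016.
  Applicant Delay Offset: −151 days → 13 July 2016.
Terminal disclaimer: MR-932296 expires on the earlier of 9 July 2018 and 13 July 2016.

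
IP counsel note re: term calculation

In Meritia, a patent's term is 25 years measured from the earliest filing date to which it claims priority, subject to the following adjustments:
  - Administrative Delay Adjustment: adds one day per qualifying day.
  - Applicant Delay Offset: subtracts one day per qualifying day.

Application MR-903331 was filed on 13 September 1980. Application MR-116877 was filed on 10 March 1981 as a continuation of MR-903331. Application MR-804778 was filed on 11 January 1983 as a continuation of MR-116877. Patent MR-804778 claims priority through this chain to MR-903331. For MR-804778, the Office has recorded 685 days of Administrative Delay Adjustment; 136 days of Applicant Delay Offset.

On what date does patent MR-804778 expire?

March 16, 2007

Earliest priority filing: 13 September 1980.
Base term: 13 September 1980 + 25 years → 13 September 2005.
Administrative Delay Adjustment: +685 days → 30 July 2007.
Applicant Delay Offset: −136 days → 16 March 2007.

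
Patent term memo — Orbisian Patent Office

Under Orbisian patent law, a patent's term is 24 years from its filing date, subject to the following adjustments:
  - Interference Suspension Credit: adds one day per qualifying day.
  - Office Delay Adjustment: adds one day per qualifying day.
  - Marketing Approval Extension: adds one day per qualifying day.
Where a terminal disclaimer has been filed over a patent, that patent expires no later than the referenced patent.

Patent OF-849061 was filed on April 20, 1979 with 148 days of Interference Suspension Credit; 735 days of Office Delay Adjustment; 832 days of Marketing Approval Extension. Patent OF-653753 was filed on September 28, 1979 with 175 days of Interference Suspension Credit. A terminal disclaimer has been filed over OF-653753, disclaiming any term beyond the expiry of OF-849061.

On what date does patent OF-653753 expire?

Natural term of OF-653753:
  Base: filing + 24 years → 28 September 2003.
  Interference Suspension Credit: +175 days → 21 March 2004.
Expiry of referenced patent OF-849061:
  Base: filing + 24 years → 20 April 2003.
  Interference Suspension Credit: +148 days → 15 September 2003.
  Office Delay Adjustment: +735 days → 19 September 2005.
  Marketing Approval Extension: +832 days → 30 December 2007.
Terminal disclaimer: OF-653753 expires on the earlier of 21 March 2004 and 30 December 2007.

March 21, 2004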